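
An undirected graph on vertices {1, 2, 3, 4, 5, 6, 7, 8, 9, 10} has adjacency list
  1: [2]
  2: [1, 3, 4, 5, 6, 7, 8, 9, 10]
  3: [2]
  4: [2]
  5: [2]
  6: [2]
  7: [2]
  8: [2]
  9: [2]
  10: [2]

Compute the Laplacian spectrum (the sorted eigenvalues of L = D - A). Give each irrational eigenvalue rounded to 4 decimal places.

Reading degrees in the order [1, 2, 3, 4, 5, 6, 7, 8, 9, 10] gives [1, 9, 1, 1, 1, 1, 1, 1, 1, 1]; set D = diag(1, 9, 1, 1, 1, 1, 1, 1, 1, 1) and form L = D - A. Diagonalising L (or applying a numerical eigensolver to the 10x10 matrix) gives the spectrum above. The single zero eigenvalue shows the graph is connected. The largest eigenvalue, 10, is at most the vertex count 10. There is one zero in the spectrum, matching the 1 component.

[0, 1, 1, 1, 1, 1, 1, 1, 1, 10]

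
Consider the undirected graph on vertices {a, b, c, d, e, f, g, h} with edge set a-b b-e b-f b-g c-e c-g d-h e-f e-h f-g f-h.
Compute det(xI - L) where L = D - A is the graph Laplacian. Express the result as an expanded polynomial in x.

Reading degrees in the order [a, b, c, d, e, f, g, h] gives [1, 4, 2, 1, 4, 4, 3, 3]; set D = diag(1, 4, 2, 1, 4, 4, 3, 3) and form L = D - A. Computing det(xI - L) by cofactor expansion (or equivalently via sum-over-permutations) gives x^8 - 22x^7 + 195x^6 - 892x^5 + 2240x^4 - 3028x^3 + 1992x^2 - 488x. The coefficient of x^7 equals -trace(L) = -22, matching the sum of degrees.

x^8 - 22x^7 + 195x^6 - 892x^5 + 2240x^4 - 3028x^3 + 1992x^2 - 488x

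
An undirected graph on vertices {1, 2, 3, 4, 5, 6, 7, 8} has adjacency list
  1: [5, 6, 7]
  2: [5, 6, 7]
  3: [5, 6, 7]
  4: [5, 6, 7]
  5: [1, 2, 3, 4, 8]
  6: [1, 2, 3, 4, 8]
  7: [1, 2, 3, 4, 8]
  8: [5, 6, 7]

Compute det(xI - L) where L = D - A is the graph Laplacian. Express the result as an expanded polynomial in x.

With the vertex order [1, 2, 3, 4, 5, 6, 7, 8], the degrees are [3, 3, 3, 3, 5, 5, 5, 3], giving D = diag(3, 3, 3, 3, 5, 5, 5, 3) and L = D - A. L has integer entries, so p(x) = det(xI - L) has integer coefficients. Expanding the determinant yields x^8 - 30x^7 + 375x^6 - 2540x^5 + 10095x^4 - 23598x^3 + 30105x^2 - 16200x. The coefficient of x^7 equals -trace(L) = -30, matching the sum of degrees. By the matrix-tree theorem the graph has (1/8) * product of the nonzero eigenvalues = 2025 spanning trees.

x^8 - 30x^7 + 375x^6 - 2540x^5 + 10095x^4 - 23598x^3 + 30105x^2 - 16200x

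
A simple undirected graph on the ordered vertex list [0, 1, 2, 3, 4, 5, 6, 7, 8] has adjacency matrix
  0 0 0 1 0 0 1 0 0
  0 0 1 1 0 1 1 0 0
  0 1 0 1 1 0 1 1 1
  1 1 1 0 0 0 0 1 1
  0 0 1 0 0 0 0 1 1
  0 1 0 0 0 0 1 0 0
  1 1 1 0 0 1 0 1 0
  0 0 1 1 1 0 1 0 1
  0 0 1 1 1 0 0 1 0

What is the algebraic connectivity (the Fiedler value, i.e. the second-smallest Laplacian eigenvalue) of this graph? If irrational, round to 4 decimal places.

1.3659

Each diagonal entry of L is the vertex degree and each off-diagonal entry is -1 where an edge is present, 0 otherwise; in the order [0, 1, 2, 3, 4, 5, 6, 7, 8] the diagonal is [2, 4, 6, 5, 3, 2, 5, 5, 4]. The sorted Laplacian eigenvalues are [0, 1.3659, 1.7825, 3.5247, 4.3613, 4.9216, 5.7714, 6.8841, 7.3886]; the algebraic connectivity is the second entry, 1.3659. By the matrix-tree theorem the graph has (1/9) * product of the nonzero eigenvalues = 6008 spanning trees.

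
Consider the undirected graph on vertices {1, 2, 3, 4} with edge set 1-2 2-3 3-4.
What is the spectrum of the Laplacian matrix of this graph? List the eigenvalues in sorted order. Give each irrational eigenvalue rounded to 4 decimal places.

Each diagonal entry of L is the vertex degree and each off-diagonal entry is -1 where an edge is present, 0 otherwise; in the order [1, 2, 3, 4] the diagonal is [1, 2, 2, 1]. Since every row of L sums to 0, the all-ones vector is in the kernel and 0 is an eigenvalue. The single zero eigenvalue shows the graph is connected. There is one zero in the spectrum, matching the 1 component.

[0, 0.5858, 2, 3.4142]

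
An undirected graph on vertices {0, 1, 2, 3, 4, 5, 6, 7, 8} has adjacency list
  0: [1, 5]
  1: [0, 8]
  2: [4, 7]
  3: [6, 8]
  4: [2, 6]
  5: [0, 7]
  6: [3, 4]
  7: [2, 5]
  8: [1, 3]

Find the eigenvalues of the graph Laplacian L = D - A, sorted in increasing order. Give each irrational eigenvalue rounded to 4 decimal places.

Reading degrees in the order [0, 1, 2, 3, 4, 5, 6, 7, 8] gives [2, 2, 2, 2, 2, 2, 2, 2, 2]; set D = diag(2, 2, 2, 2, 2, 2, 2, 2, 2) and form L = D - A. Since every row of L sums to 0, the all-ones vector is in the kernel and 0 is an eigenvalue. The single zero eigenvalue shows the graph is connected. The eigenvalues sum to 18, which equals trace(L) = 2|E|. There is one zero in the spectrum, matching the 1 component.

[0, 0.4679, 0.4679, 1.6527, 1.6527, 3, 3, 3.8794, 3.8794]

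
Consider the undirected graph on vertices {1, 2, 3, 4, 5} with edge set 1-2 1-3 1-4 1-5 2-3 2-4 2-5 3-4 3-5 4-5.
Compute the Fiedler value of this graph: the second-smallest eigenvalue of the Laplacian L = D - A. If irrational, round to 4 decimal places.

Reading degrees in the order [1, 2, 3, 4, 5] gives [4, 4, 4, 4, 4]; set D = diag(4, 4, 4, 4, 4) and form L = D - A. Computing the eigenvalues of L and sorting gives [0, 5, 5, 5, 5]. The Fiedler value lambda_2 = 5 is strictly positive, so the graph is connected. The eigenvalues sum to 20, which equals trace(L) = 2|E|. There is one zero in the spectrum, matching the 1 component.

5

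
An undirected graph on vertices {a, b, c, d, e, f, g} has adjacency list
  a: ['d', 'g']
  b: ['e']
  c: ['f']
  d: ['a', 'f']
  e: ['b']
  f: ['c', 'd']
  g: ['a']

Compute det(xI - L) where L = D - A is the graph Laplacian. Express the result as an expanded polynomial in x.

x^7 - 10x^6 + 37x^5 - 62x^4 + 45x^3 - 10x^2

Each diagonal entry of L is the vertex degree and each off-diagonal entry is -1 where an edge is present, 0 otherwise; in the order [a, b, c, d, e, f, g] the diagonal is [2, 1, 1, 2, 1, 2, 1]. L has integer entries, so p(x) = det(xI - L) has integer coefficients. Expanding the determinant yields x^7 - 10x^6 + 37x^5 - 62x^4 + 45x^3 - 10x^2. Since p(0) = det(-L) = 0, x divides p(x). The eigenvalues sum to 10, which equals trace(L) = 2|E|.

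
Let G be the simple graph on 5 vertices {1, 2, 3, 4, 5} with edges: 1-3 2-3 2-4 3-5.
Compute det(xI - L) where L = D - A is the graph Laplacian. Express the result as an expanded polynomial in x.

x^5 - 8x^4 + 20x^3 - 18x^2 + 5x

With the vertex order [1, 2, 3, 4, 5], the degrees are [1, 2, 3, 1, 1], giving D = diag(1, 2, 3, 1, 1) and L = D - A. Computing det(xI - L) by cofactor expansion (or equivalently via sum-over-permutations) gives x^5 - 8x^4 + 20x^3 - 18x^2 + 5x. Since p(0) = det(-L) = 0, x divides p(x). The largest eigenvalue, 4.1701, is at most the vertex count 5. There is one zero in the spectrum, matching the 1 component.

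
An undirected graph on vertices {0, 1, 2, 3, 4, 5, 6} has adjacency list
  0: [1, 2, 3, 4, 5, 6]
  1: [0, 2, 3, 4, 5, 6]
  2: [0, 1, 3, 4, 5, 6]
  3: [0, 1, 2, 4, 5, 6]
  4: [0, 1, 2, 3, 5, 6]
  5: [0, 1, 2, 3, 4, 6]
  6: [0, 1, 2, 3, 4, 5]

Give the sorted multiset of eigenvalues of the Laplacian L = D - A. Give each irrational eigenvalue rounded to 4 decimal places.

[0, 7, 7, 7, 7, 7, 7]

Reading degrees in the order [0, 1, 2, 3, 4, 5, 6] gives [6, 6, 6, 6, 6, 6, 6]; set D = diag(6, 6, 6, 6, 6, 6, 6) and form L = D - A. The multiplicity of 0 as a Laplacian eigenvalue equals the number of connected components. The single zero eigenvalue shows the graph is connected. There is one zero in the spectrum, matching the 1 component.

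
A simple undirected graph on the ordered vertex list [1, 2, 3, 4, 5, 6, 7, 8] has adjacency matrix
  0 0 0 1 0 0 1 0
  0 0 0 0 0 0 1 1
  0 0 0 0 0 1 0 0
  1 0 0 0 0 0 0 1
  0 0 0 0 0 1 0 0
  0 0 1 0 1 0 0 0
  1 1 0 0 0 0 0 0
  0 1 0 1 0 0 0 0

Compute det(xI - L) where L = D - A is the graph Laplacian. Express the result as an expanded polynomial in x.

x^8 - 14x^7 + 78x^6 - 220x^5 + 330x^4 - 250x^3 + 75x^2

Each diagonal entry of L is the vertex degree and each off-diagonal entry is -1 where an edge is present, 0 otherwise; in the order [1, 2, 3, 4, 5, 6, 7, 8] the diagonal is [2, 2, 1, 2, 1, 2, 2, 2]. Computing det(xI - L) by cofactor expansion (or equivalently via sum-over-permutations) gives x^8 - 14x^7 + 78x^6 - 220x^5 + 330x^4 - 250x^3 + 75x^2. The constant term is 0 because L is singular (the all-ones vector lies in its kernel). The eigenvalues sum to 14, which equals trace(L) = 2|E|.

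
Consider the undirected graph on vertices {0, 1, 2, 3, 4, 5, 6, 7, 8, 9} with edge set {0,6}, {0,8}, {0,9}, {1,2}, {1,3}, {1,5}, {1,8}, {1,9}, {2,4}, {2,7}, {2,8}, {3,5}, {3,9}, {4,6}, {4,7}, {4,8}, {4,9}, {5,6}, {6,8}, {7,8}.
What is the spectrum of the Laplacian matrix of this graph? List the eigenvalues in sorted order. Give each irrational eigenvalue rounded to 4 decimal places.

Each diagonal entry of L is the vertex degree and each off-diagonal entry is -1 where an edge is present, 0 otherwise; in the order [0, 1, 2, 3, 4, 5, 6, 7, 8, 9] the diagonal is [3, 5, 4, 3, 5, 3, 4, 3, 6, 4]. The multiplicity of 0 as a Laplacian eigenvalue equals the number of connected components. By the matrix-tree theorem the graph has (1/10) * product of the nonzero eigenvalues = 24950 spanning trees.

[0, 1.4820, 2.2533, 2.9165, 4.1396, 4.4311, 4.8440, 5.8165, 6.5543, 7.5627]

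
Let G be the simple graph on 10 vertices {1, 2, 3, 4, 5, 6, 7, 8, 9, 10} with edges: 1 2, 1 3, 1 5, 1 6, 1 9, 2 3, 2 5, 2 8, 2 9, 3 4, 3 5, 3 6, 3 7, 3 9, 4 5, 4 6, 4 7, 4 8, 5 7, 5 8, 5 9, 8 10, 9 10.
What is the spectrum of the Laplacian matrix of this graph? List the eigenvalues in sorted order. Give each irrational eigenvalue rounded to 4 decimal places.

[0, 1.5616, 2.6761, 3.1103, 3.7208, 5.7769, 6.2736, 6.5864, 8.0506, 8.2436]

Each diagonal entry of L is the vertex degree and each off-diagonal entry is -1 where an edge is present, 0 otherwise; in the order [1, 2, 3, 4, 5, 6, 7, 8, 9, 10] the diagonal is [5, 5, 7, 5, 7, 3, 3, 4, 5, 2]. Since every row of L sums to 0, the all-ones vector is in the kernel and 0 is an eigenvalue. The largest eigenvalue, 8.2436, is at most the vertex count 10.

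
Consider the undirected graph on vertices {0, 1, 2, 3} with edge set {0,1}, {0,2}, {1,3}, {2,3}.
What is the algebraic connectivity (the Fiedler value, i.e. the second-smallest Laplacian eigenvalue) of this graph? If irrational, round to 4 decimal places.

With the vertex order [0, 1, 2, 3], the degrees are [2, 2, 2, 2], giving D = diag(2, 2, 2, 2) and L = D - A. Computing the eigenvalues of L and sorting gives [0, 2, 2, 4]. The Fiedler value lambda_2 = 2 is strictly positive, so the graph is connected. The largest eigenvalue, 4, is at most the vertex count 4.

2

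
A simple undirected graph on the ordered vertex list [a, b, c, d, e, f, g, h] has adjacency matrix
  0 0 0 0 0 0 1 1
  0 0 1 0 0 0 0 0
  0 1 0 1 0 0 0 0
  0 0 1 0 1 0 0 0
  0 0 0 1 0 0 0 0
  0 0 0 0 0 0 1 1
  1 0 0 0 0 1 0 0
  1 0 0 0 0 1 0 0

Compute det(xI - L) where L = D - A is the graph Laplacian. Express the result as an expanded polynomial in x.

With the vertex order [a, b, c, d, e, f, g, h], the degrees are [2, 1, 2, 2, 1, 2, 2, 2], giving D = diag(2, 1, 2, 2, 1, 2, 2, 2) and L = D - A. L has integer entries, so p(x) = det(xI - L) has integer coefficients. Expanding the determinant yields x^8 - 14x^7 + 78x^6 - 220x^5 + 328x^4 - 240x^3 + 64x^2. The constant term is 0 because L is singular (the all-ones vector lies in its kernel). There are 2 zeros in the spectrum, matching the 2 components.

x^8 - 14x^7 + 78x^6 - 220x^5 + 328x^4 - 240x^3 + 64x^2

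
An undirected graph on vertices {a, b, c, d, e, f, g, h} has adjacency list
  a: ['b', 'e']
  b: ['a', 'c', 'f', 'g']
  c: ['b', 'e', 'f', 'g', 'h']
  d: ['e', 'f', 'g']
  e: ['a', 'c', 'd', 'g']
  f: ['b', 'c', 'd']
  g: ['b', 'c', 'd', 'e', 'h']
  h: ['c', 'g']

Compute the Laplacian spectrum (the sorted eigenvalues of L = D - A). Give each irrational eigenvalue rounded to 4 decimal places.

[0, 1.5505, 2, 2.8299, 4, 4.6889, 6.4495, 6.4812]

Each diagonal entry of L is the vertex degree and each off-diagonal entry is -1 where an edge is present, 0 otherwise; in the order [a, b, c, d, e, f, g, h] the diagonal is [2, 4, 5, 3, 4, 3, 5, 2]. L is symmetric positive semidefinite, so every eigenvalue is real and nonnegative. The largest eigenvalue, 6.4812, is at most the vertex count 8.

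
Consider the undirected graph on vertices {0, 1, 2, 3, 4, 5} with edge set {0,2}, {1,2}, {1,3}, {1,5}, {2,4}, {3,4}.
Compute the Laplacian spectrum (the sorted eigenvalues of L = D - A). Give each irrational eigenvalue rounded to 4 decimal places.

Each diagonal entry of L is the vertex degree and each off-diagonal entry is -1 where an edge is present, 0 otherwise; in the order [0, 1, 2, 3, 4, 5] the diagonal is [1, 3, 3, 2, 2, 1]. L is symmetric positive semidefinite, so every eigenvalue is real and nonnegative. By the matrix-tree theorem the graph has (1/6) * product of the nonzero eigenvalues = 4 spanning trees.

[0, 0.6571, 1, 2.5293, 3, 4.8136]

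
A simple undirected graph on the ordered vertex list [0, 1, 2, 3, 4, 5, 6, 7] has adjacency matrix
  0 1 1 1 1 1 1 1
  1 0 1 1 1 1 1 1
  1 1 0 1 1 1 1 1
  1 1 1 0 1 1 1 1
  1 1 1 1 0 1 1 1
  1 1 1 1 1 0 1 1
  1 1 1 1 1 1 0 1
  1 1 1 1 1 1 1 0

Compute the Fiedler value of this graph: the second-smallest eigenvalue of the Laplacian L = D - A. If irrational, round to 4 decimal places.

Each diagonal entry of L is the vertex degree and each off-diagonal entry is -1 where an edge is present, 0 otherwise; in the order [0, 1, 2, 3, 4, 5, 6, 7] the diagonal is [7, 7, 7, 7, 7, 7, 7, 7]. Computing the eigenvalues of L and sorting gives [0, 8, 8, 8, 8, 8, 8, 8]. The Fiedler value lambda_2 = 8 is strictly positive, so the graph is connected. By the matrix-tree theorem the graph has (1/8) * product of the nonzero eigenvalues = 262144 spanning trees.

8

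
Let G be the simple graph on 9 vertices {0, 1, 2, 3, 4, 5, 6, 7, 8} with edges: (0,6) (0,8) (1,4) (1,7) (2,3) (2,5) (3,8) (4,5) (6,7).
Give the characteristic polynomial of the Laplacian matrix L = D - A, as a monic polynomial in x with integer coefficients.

x^9 - 18x^8 + 135x^7 - 546x^6 + 1287x^5 - 1782x^4 + 1386x^3 - 540x^2 + 81x

With the vertex order [0, 1, 2, 3, 4, 5, 6, 7, 8], the degrees are [2, 2, 2, 2, 2, 2, 2, 2, 2], giving D = diag(2, 2, 2, 2, 2, 2, 2, 2, 2) and L = D - A. Computing det(xI - L) by cofactor expansion (or equivalently via sum-over-permutations) gives x^9 - 18x^8 + 135x^7 - 546x^6 + 1287x^5 - 1782x^4 + 1386x^3 - 540x^2 + 81x. The constant term is 0 because L is singular (the all-ones vector lies in its kernel). By the matrix-tree theorem the graph has (1/9) * product of the nonzero eigenvalues = 9 spanning trees.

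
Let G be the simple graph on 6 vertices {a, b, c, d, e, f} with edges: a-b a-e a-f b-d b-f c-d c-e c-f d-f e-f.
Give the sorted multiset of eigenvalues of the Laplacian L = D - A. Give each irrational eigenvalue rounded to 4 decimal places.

Each diagonal entry of L is the vertex degree and each off-diagonal entry is -1 where an edge is present, 0 otherwise; in the order [a, b, c, d, e, f] the diagonal is [3, 3, 3, 3, 3, 5]. Since every row of L sums to 0, the all-ones vector is in the kernel and 0 is an eigenvalue. The single zero eigenvalue shows the graph is connected. The eigenvalues sum to 20, which equals trace(L) = 2|E|. There is one zero in the spectrum, matching the 1 component.

[0, 2.3820, 2.3820, 4.6180, 4.6180, 6]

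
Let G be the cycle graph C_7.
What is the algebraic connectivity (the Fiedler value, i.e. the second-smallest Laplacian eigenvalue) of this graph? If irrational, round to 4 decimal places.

The graph has 7 vertices and degree multiset [2, 2, 2, 2, 2, 2, 2]; D is the diagonal matrix of degrees and L = D - A. Computing the eigenvalues of L and sorting gives [0, 0.7530, 0.7530, 2.4450, 2.4450, 3.8019, 3.8019]. The Fiedler value lambda_2 = 0.7530 is strictly positive, so the graph is connected. The largest eigenvalue, 3.8019, is at most the vertex count 7.

0.7530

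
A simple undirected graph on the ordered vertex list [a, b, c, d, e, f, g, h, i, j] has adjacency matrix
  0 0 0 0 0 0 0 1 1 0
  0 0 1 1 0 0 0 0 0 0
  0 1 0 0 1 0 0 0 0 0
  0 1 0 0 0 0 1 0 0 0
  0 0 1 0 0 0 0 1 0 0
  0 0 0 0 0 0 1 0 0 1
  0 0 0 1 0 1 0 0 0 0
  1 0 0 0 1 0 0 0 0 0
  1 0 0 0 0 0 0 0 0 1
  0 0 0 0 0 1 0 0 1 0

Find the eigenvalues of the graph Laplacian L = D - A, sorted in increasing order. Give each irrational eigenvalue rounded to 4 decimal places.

Each diagonal entry of L is the vertex degree and each off-diagonal entry is -1 where an edge is present, 0 otherwise; in the order [a, b, c, d, e, f, g, h, i, j] the diagonal is [2, 2, 2, 2, 2, 2, 2, 2, 2, 2]. Since every row of L sums to 0, the all-ones vector is in the kernel and 0 is an eigenvalue. The single zero eigenvalue shows the graph is connected.

[0, 0.3820, 0.3820, 1.3820, 1.3820, 2.6180, 2.6180, 3.6180, 3.6180, 4]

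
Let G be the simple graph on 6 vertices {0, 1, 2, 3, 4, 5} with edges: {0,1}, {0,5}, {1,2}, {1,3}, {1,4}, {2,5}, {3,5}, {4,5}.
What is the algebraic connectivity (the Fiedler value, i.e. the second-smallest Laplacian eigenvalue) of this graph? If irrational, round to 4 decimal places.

2

Reading degrees in the order [0, 1, 2, 3, 4, 5] gives [2, 4, 2, 2, 2, 4]; set D = diag(2, 4, 2, 2, 2, 4) and form L = D - A. Computing the eigenvalues of L and sorting gives [0, 2, 2, 2, 4, 6]. The Fiedler value lambda_2 = 2 is strictly positive, so the graph is connected.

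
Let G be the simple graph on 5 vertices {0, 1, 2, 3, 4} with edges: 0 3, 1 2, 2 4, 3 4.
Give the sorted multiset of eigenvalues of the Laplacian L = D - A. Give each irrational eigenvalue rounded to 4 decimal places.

[0, 0.3820, 1.3820, 2.6180, 3.6180]

Each diagonal entry of L is the vertex degree and each off-diagonal entry is -1 where an edge is present, 0 otherwise; in the order [0, 1, 2, 3, 4] the diagonal is [1, 1, 2, 2, 2]. Diagonalising L (or applying a numerical eigensolver to the 5x5 matrix) gives the spectrum above. By the matrix-tree theorem the graph has (1/5) * product of the nonzero eigenvalues = 1 spanning tree.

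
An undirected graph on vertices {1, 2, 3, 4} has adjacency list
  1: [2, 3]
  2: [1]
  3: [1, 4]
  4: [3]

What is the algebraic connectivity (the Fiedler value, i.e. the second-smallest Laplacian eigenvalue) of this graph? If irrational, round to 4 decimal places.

Reading degrees in the order [1, 2, 3, 4] gives [2, 1, 2, 1]; set D = diag(2, 1, 2, 1) and form L = D - A. The sorted Laplacian eigenvalues are [0, 0.5858, 2, 3.4142]; the algebraic connectivity is the second entry, 0.5858.

0.5858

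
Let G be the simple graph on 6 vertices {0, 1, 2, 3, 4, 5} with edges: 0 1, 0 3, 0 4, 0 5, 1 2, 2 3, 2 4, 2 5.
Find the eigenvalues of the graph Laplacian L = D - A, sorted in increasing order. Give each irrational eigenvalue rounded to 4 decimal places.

[0, 2, 2, 2, 4, 6]

Reading degrees in the order [0, 1, 2, 3, 4, 5] gives [4, 2, 4, 2, 2, 2]; set D = diag(4, 2, 4, 2, 2, 2) and form L = D - A. L is symmetric positive semidefinite, so every eigenvalue is real and nonnegative. The single zero eigenvalue shows the graph is connected. The eigenvalues sum to 16, which equals trace(L) = 2|E|. By the matrix-tree theorem the graph has (1/6) * product of the nonzero eigenvalues = 32 spanning trees.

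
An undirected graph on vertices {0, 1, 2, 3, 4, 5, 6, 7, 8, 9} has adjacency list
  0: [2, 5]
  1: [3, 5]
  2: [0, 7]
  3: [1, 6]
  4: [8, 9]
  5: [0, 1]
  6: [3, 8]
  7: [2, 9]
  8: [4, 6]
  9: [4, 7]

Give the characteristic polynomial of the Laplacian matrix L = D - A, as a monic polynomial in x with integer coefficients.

x^10 - 20x^9 + 170x^8 - 800x^7 + 2275x^6 - 4004x^5 + 4290x^4 - 2640x^3 + 825x^2 - 100x

Each diagonal entry of L is the vertex degree and each off-diagonal entry is -1 where an edge is present, 0 otherwise; in the order [0, 1, 2, 3, 4, 5, 6, 7, 8, 9] the diagonal is [2, 2, 2, 2, 2, 2, 2, 2, 2, 2]. L has integer entries, so p(x) = det(xI - L) has integer coefficients. Expanding the determinant yields x^10 - 20x^9 + 170x^8 - 800x^7 + 2275x^6 - 4004x^5 + 4290x^4 - 2640x^3 + 825x^2 - 100x. Since p(0) = det(-L) = 0, x divides p(x).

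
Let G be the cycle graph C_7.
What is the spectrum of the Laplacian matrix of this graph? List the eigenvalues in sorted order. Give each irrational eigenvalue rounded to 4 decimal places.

The graph has 7 vertices and degree multiset [2, 2, 2, 2, 2, 2, 2]; D is the diagonal matrix of degrees and L = D - A. Since every row of L sums to 0, the all-ones vector is in the kernel and 0 is an eigenvalue. There is one zero in the spectrum, matching the 1 component. The eigenvalues sum to 14, which equals trace(L) = 2|E|.

[0, 0.7530, 0.7530, 2.4450, 2.4450, 3.8019, 3.8019]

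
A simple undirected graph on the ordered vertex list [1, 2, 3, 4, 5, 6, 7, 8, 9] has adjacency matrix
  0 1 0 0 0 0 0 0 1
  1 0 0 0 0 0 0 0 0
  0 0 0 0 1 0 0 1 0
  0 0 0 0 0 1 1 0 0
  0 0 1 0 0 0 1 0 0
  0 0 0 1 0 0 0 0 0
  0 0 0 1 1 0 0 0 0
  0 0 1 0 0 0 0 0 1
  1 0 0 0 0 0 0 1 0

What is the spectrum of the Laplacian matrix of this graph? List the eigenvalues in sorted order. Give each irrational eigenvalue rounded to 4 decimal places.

[0, 0.1206, 0.4679, 1, 1.6527, 2.3473, 3, 3.5321, 3.8794]

With the vertex order [1, 2, 3, 4, 5, 6, 7, 8, 9], the degrees are [2, 1, 2, 2, 2, 1, 2, 2, 2], giving D = diag(2, 1, 2, 2, 2, 1, 2, 2, 2) and L = D - A. Since every row of L sums to 0, the all-ones vector is in the kernel and 0 is an eigenvalue. By the matrix-tree theorem the graph has (1/9) * product of the nonzero eigenvalues = 1 spanning tree.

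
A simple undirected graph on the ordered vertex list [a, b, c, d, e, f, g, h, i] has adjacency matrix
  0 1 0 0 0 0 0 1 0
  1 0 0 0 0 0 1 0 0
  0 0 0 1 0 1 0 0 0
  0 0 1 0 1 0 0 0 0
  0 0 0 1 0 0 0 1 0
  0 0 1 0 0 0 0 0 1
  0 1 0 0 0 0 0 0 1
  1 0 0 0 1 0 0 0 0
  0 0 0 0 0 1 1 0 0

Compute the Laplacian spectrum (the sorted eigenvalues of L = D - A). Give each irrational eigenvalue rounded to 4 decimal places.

Reading degrees in the order [a, b, c, d, e, f, g, h, i] gives [2, 2, 2, 2, 2, 2, 2, 2, 2]; set D = diag(2, 2, 2, 2, 2, 2, 2, 2, 2) and form L = D - A. Diagonalising L (or applying a numerical eigensolver to the 9x9 matrix) gives the spectrum above. By the matrix-tree theorem the graph has (1/9) * product of the nonzero eigenvalues = 9 spanning trees.

[0, 0.4679, 0.4679, 1.6527, 1.6527, 3, 3, 3.8794, 3.8794]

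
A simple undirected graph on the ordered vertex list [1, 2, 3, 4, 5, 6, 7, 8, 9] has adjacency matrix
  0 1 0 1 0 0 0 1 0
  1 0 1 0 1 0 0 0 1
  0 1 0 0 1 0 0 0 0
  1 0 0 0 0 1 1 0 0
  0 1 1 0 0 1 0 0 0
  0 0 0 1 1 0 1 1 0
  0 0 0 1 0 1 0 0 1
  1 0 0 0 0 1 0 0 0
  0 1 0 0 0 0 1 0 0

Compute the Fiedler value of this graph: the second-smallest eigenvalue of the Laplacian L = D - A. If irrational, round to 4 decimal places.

Reading degrees in the order [1, 2, 3, 4, 5, 6, 7, 8, 9] gives [3, 4, 2, 3, 3, 4, 3, 2, 2]; set D = diag(3, 4, 2, 3, 3, 4, 3, 2, 2) and form L = D - A. The sorted Laplacian eigenvalues are [0, 0.9915, 1.3612, 2.1651, 2.6828, 3.3775, 4.5171, 5.3824, 5.5224]; the algebraic connectivity is the second entry, 0.9915. The eigenvalues sum to 26, which equals trace(L) = 2|E|.

0.9915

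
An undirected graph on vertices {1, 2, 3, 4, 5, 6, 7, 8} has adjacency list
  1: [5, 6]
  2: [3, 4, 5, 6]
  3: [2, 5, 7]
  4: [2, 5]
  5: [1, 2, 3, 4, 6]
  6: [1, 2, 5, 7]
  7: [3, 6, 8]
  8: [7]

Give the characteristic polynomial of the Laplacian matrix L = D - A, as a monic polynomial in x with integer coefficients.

Reading degrees in the order [1, 2, 3, 4, 5, 6, 7, 8] gives [2, 4, 3, 2, 5, 4, 3, 1]; set D = diag(2, 4, 3, 2, 5, 4, 3, 1) and form L = D - A. L has integer entries, so p(x) = det(xI - L) has integer coefficients. Expanding the determinant yields x^8 - 24x^7 + 234x^6 - 1192x^5 + 3392x^4 - 5318x^3 + 4166x^2 - 1208x. The coefficient of x^7 equals -trace(L) = -24, matching the sum of degrees. By the matrix-tree theorem the graph has (1/8) * product of the nonzero eigenvalues = 151 spanning trees. The largest eigenvalue, 6.2813, is at most the vertex count 8.

x^8 - 24x^7 + 234x^6 - 1192x^5 + 3392x^4 - 5318x^3 + 4166x^2 - 1208x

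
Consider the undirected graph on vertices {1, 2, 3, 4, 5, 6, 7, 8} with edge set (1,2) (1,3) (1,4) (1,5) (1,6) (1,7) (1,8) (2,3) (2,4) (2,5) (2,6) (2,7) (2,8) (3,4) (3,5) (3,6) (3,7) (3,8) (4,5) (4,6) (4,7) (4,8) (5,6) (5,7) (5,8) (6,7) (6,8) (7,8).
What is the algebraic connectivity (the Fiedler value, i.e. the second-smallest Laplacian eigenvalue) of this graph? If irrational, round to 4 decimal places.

8

Each diagonal entry of L is the vertex degree and each off-diagonal entry is -1 where an edge is present, 0 otherwise; in the order [1, 2, 3, 4, 5, 6, 7, 8] the diagonal is [7, 7, 7, 7, 7, 7, 7, 7]. Computing the eigenvalues of L and sorting gives [0, 8, 8, 8, 8, 8, 8, 8]. The Fiedler value lambda_2 = 8 is strictly positive, so the graph is connected. The largest eigenvalue, 8, is at most the vertex count 8.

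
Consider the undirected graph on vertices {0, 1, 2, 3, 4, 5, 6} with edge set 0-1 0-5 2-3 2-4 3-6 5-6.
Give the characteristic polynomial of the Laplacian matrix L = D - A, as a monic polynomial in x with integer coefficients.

x^7 - 12x^6 + 55x^5 - 120x^4 + 126x^3 - 56x^2 + 7x

Each diagonal entry of L is the vertex degree and each off-diagonal entry is -1 where an edge is present, 0 otherwise; in the order [0, 1, 2, 3, 4, 5, 6] the diagonal is [2, 1, 2, 2, 1, 2, 2]. L has integer entries, so p(x) = det(xI - L) has integer coefficients. Expanding the determinant yields x^7 - 12x^6 + 55x^5 - 120x^4 + 126x^3 - 56x^2 + 7x. Since p(0) = det(-L) = 0, x divides p(x). There is one zero in the spectrum, matching the 1 component.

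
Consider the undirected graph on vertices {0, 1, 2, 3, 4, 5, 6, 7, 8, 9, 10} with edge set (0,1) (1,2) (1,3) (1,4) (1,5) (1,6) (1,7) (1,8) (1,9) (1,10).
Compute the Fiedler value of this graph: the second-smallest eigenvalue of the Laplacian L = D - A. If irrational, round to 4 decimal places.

Each diagonal entry of L is the vertex degree and each off-diagonal entry is -1 where an edge is present, 0 otherwise; in the order [0, 1, 2, 3, 4, 5, 6, 7, 8, 9, 10] the diagonal is [1, 10, 1, 1, 1, 1, 1, 1, 1, 1, 1]. The smallest Laplacian eigenvalue is always 0. The next one, lambda_2 = 1, measures how hard the graph is to disconnect: larger values mean better connectivity. The largest eigenvalue, 11, is at most the vertex count 11. There is one zero in the spectrum, matching the 1 component.

1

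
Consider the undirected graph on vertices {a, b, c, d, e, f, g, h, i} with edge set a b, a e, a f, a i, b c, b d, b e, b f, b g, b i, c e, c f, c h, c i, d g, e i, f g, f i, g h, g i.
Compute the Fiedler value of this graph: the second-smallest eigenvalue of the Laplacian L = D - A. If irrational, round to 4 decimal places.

1.7868

With the vertex order [a, b, c, d, e, f, g, h, i], the degrees are [4, 7, 5, 2, 4, 5, 5, 2, 6], giving D = diag(4, 7, 5, 2, 4, 5, 5, 2, 6) and L = D - A. Computing the eigenvalues of L and sorting gives [0, 1.7868, 1.8070, 4.1115, 4.5907, 5.4765, 6.7661, 7.3678, 8.0936]. The Fiedler value lambda_2 = 1.7868 is strictly positive, so the graph is connected. By the matrix-tree theorem the graph has (1/9) * product of the nonzero eigenvalues = 14962 spanning trees.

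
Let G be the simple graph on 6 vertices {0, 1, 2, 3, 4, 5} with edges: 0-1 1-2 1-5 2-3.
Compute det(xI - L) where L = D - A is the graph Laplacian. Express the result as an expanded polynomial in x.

Each diagonal entry of L is the vertex degree and each off-diagonal entry is -1 where an edge is present, 0 otherwise; in the order [0, 1, 2, 3, 4, 5] the diagonal is [1, 3, 2, 1, 0, 1]. Computing det(xI - L) by cofactor expansion (or equivalently via sum-over-permutations) gives x^6 - 8x^5 + 20x^4 - 18x^3 + 5x^2. Since p(0) = det(-L) = 0, x divides p(x). The eigenvalues sum to 8, which equals trace(L) = 2|E|.

x^6 - 8x^5 + 20x^4 - 18x^3 + 5x^2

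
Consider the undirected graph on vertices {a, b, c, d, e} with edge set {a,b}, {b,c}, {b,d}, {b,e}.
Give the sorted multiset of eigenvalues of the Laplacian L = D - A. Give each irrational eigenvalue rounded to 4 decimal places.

[0, 1, 1, 1, 5]

With the vertex order [a, b, c, d, e], the degrees are [1, 4, 1, 1, 1], giving D = diag(1, 4, 1, 1, 1) and L = D - A. Diagonalising L (or applying a numerical eigensolver to the 5x5 matrix) gives the spectrum above. The single zero eigenvalue shows the graph is connected. The largest eigenvalue, 5, is at most the vertex count 5.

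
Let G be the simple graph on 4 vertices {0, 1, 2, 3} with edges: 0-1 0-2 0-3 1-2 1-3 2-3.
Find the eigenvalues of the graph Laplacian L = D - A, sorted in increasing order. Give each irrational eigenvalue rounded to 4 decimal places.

With the vertex order [0, 1, 2, 3], the degrees are [3, 3, 3, 3], giving D = diag(3, 3, 3, 3) and L = D - A. Since every row of L sums to 0, the all-ones vector is in the kernel and 0 is an eigenvalue. The single zero eigenvalue shows the graph is connected. By the matrix-tree theorem the graph has (1/4) * product of the nonzero eigenvalues = 16 spanning trees.

[0, 4, 4, 4]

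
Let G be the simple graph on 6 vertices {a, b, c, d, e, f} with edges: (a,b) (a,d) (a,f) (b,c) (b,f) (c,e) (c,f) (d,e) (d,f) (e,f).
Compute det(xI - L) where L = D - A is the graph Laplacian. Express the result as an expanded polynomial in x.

x^6 - 20x^5 + 155x^4 - 580x^3 + 1045x^2 - 726x

With the vertex order [a, b, c, d, e, f], the degrees are [3, 3, 3, 3, 3, 5], giving D = diag(3, 3, 3, 3, 3, 5) and L = D - A. L has integer entries, so p(x) = det(xI - L) has integer coefficients. Expanding the determinant yields x^6 - 20x^5 + 155x^4 - 580x^3 + 1045x^2 - 726x. Since p(0) = det(-L) = 0, x divides p(x). The eigenvalues sum to 20, which equals trace(L) = 2|E|.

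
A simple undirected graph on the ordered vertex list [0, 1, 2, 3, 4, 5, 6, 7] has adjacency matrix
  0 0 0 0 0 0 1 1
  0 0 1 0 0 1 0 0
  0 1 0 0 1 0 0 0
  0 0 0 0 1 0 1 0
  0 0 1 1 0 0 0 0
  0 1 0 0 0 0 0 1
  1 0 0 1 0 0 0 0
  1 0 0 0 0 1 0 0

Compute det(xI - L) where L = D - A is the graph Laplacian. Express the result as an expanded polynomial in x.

x^8 - 16x^7 + 104x^6 - 352x^5 + 660x^4 - 672x^3 + 336x^2 - 64x

With the vertex order [0, 1, 2, 3, 4, 5, 6, 7], the degrees are [2, 2, 2, 2, 2, 2, 2, 2], giving D = diag(2, 2, 2, 2, 2, 2, 2, 2) and L = D - A. Computing det(xI - L) by cofactor expansion (or equivalently via sum-over-permutations) gives x^8 - 16x^7 + 104x^6 - 352x^5 + 660x^4 - 672x^3 + 336x^2 - 64x. Since p(0) = det(-L) = 0, x divides p(x). The eigenvalues sum to 16, which equals trace(L) = 2|E|.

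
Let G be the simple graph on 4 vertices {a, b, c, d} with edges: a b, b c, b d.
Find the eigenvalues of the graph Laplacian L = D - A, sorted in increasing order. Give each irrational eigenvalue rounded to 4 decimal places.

[0, 1, 1, 4]

With the vertex order [a, b, c, d], the degrees are [1, 3, 1, 1], giving D = diag(1, 3, 1, 1) and L = D - A. Since every row of L sums to 0, the all-ones vector is in the kernel and 0 is an eigenvalue.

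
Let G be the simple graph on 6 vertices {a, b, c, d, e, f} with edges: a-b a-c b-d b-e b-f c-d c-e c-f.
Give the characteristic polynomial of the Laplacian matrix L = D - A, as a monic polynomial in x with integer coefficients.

With the vertex order [a, b, c, d, e, f], the degrees are [2, 4, 4, 2, 2, 2], giving D = diag(2, 4, 4, 2, 2, 2) and L = D - A. The eigenvalues of L are [0, 2, 2, 2, 4, 6]; the characteristic polynomial is the product of (x - lambda_i), which multiplies out to x^6 - 16x^5 + 96x^4 - 272x^3 + 368x^2 - 192x. The constant term is 0 because L is singular (the all-ones vector lies in its kernel). The largest eigenvalue, 6, is at most the vertex count 6. There is one zero in the spectrum, matching the 1 component.

x^6 - 16x^5 + 96x^4 - 272x^3 + 368x^2 - 192x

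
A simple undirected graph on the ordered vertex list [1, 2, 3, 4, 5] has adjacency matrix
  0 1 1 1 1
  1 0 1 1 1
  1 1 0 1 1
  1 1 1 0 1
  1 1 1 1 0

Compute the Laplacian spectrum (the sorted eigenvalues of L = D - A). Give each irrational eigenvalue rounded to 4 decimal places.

[0, 5, 5, 5, 5]

Each diagonal entry of L is the vertex degree and each off-diagonal entry is -1 where an edge is present, 0 otherwise; in the order [1, 2, 3, 4, 5] the diagonal is [4, 4, 4, 4, 4]. Diagonalising L (or applying a numerical eigensolver to the 5x5 matrix) gives the spectrum above. By the matrix-tree theorem the graph has (1/5) * product of the nonzero eigenvalues = 125 spanning trees. The eigenvalues sum to 20, which equals trace(L) = 2|E|.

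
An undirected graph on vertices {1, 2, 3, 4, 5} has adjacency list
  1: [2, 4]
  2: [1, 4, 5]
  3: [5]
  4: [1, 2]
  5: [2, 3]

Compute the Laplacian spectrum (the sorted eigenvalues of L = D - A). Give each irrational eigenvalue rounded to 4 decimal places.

[0, 0.5188, 2.3111, 3, 4.1701]

Each diagonal entry of L is the vertex degree and each off-diagonal entry is -1 where an edge is present, 0 otherwise; in the order [1, 2, 3, 4, 5] the diagonal is [2, 3, 1, 2, 2]. The multiplicity of 0 as a Laplacian eigenvalue equals the number of connected components. The single zero eigenvalue shows the graph is connected. The largest eigenvalue, 4.1701, is at most the vertex count 5.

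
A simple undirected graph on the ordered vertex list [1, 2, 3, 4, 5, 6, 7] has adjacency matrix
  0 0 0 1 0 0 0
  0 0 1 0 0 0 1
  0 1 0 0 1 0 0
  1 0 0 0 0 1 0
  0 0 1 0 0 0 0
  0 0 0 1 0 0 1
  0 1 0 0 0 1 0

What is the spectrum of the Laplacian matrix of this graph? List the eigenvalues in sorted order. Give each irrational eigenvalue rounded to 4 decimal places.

[0, 0.1981, 0.7530, 1.5550, 2.4450, 3.2470, 3.8019]

With the vertex order [1, 2, 3, 4, 5, 6, 7], the degrees are [1, 2, 2, 2, 1, 2, 2], giving D = diag(1, 2, 2, 2, 1, 2, 2) and L = D - A. Since every row of L sums to 0, the all-ones vector is in the kernel and 0 is an eigenvalue. There is one zero in the spectrum, matching the 1 component. The eigenvalues sum to 12, which equals trace(L) = 2|E|.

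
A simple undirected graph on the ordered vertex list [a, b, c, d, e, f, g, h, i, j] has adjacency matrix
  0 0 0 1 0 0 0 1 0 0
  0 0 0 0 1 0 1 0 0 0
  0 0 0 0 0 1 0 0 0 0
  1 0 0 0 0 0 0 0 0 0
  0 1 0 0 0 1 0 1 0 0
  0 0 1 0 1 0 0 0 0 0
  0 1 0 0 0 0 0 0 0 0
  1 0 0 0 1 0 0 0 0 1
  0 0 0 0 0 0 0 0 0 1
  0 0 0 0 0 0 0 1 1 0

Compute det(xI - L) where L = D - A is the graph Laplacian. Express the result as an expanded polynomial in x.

Reading degrees in the order [a, b, c, d, e, f, g, h, i, j] gives [2, 2, 1, 1, 3, 2, 1, 3, 1, 2]; set D = diag(2, 2, 1, 1, 3, 2, 1, 3, 1, 2) and form L = D - A. L has integer entries, so p(x) = det(xI - L) has integer coefficients. Expanding the determinant yields x^10 - 18x^9 + 134x^8 - 536x^7 + 1251x^6 - 1730x^5 + 1378x^4 - 592x^3 + 125x^2 - 10x. Since p(0) = det(-L) = 0, x divides p(x). The eigenvalues sum to 18, which equals trace(L) = 2|E|.

x^10 - 18x^9 + 134x^8 - 536x^7 + 1251x^6 - 1730x^5 + 1378x^4 - 592x^3 + 125x^2 - 10x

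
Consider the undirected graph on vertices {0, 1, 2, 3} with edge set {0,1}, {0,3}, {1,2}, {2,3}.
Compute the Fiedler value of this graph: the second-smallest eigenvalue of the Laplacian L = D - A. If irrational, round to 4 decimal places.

With the vertex order [0, 1, 2, 3], the degrees are [2, 2, 2, 2], giving D = diag(2, 2, 2, 2) and L = D - A. The sorted Laplacian eigenvalues are [0, 2, 2, 4]; the algebraic connectivity is the second entry, 2. The largest eigenvalue, 4, is at most the vertex count 4. The eigenvalues sum to 8, which equals trace(L) = 2|E|.

2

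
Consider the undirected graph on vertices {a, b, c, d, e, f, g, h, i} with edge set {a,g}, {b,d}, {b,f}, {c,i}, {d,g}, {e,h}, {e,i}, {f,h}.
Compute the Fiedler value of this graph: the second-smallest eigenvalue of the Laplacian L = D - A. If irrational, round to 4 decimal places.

With the vertex order [a, b, c, d, e, f, g, h, i], the degrees are [1, 2, 1, 2, 2, 2, 2, 2, 2], giving D = diag(1, 2, 1, 2, 2, 2, 2, 2, 2) and L = D - A. The smallest Laplacian eigenvalue is always 0. The next one, lambda_2 = 0.1206, measures how hard the graph is to disconnect: larger values mean better connectivity. The largest eigenvalue, 3.8794, is at most the vertex count 9. By the matrix-tree theorem the graph has (1/9) * product of the nonzero eigenvalues = 1 spanning tree.

0.1206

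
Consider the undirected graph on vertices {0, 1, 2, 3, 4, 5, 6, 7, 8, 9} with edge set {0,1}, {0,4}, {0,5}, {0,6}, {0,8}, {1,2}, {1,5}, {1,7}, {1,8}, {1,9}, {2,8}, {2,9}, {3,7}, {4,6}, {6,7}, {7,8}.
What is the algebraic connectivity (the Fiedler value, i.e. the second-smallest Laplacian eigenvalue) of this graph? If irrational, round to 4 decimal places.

0.7617

Reading degrees in the order [0, 1, 2, 3, 4, 5, 6, 7, 8, 9] gives [5, 6, 3, 1, 2, 2, 3, 4, 4, 2]; set D = diag(5, 6, 3, 1, 2, 2, 3, 4, 4, 2) and form L = D - A. The sorted Laplacian eigenvalues are [0, 0.7617, 0.9886, 1.7430, 2.5752, 3.2723, 4.1891, 4.9522, 6.2000, 7.3179]; the algebraic connectivity is the second entry, 0.7617. The largest eigenvalue, 7.3179, is at most the vertex count 10.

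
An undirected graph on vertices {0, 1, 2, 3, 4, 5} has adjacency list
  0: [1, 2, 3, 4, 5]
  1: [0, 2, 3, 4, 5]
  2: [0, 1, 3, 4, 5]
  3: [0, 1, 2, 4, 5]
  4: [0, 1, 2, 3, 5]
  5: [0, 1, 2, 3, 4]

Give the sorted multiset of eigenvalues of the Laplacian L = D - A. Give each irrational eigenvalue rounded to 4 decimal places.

Reading degrees in the order [0, 1, 2, 3, 4, 5] gives [5, 5, 5, 5, 5, 5]; set D = diag(5, 5, 5, 5, 5, 5) and form L = D - A. Since every row of L sums to 0, the all-ones vector is in the kernel and 0 is an eigenvalue. There is one zero in the spectrum, matching the 1 component. By the matrix-tree theorem the graph has (1/6) * product of the nonzero eigenvalues = 1296 spanning trees.

[0, 6, 6, 6, 6, 6]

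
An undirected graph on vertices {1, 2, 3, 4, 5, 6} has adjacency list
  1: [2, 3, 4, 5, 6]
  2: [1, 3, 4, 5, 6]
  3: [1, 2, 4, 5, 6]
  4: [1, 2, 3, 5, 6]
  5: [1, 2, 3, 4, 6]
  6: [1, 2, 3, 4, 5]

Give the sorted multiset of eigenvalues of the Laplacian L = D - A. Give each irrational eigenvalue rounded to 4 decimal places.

Reading degrees in the order [1, 2, 3, 4, 5, 6] gives [5, 5, 5, 5, 5, 5]; set D = diag(5, 5, 5, 5, 5, 5) and form L = D - A. L is symmetric positive semidefinite, so every eigenvalue is real and nonnegative. The single zero eigenvalue shows the graph is connected. The largest eigenvalue, 6, is at most the vertex count 6. By the matrix-tree theorem the graph has (1/6) * product of the nonzero eigenvalues = 1296 spanning trees.

[0, 6, 6, 6, 6, 6]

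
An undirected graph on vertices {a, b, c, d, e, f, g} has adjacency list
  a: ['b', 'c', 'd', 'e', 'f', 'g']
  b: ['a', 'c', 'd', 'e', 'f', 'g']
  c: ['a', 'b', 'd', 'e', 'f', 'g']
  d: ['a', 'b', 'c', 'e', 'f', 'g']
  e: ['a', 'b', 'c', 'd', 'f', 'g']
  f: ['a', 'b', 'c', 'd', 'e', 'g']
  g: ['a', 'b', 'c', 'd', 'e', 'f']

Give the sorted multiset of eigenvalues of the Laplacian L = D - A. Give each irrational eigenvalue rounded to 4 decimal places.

Reading degrees in the order [a, b, c, d, e, f, g] gives [6, 6, 6, 6, 6, 6, 6]; set D = diag(6, 6, 6, 6, 6, 6, 6) and form L = D - A. L is symmetric positive semidefinite, so every eigenvalue is real and nonnegative. The single zero eigenvalue shows the graph is connected. The largest eigenvalue, 7, is at most the vertex count 7.

[0, 7, 7, 7, 7, 7, 7]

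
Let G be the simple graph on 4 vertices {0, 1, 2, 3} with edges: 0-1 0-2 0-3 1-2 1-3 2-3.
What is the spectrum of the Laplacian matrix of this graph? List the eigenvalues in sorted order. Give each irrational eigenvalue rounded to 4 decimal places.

Each diagonal entry of L is the vertex degree and each off-diagonal entry is -1 where an edge is present, 0 otherwise; in the order [0, 1, 2, 3] the diagonal is [3, 3, 3, 3]. L is symmetric positive semidefinite, so every eigenvalue is real and nonnegative. There is one zero in the spectrum, matching the 1 component. The largest eigenvalue, 4, is at most the vertex count 4.

[0, 4, 4, 4]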